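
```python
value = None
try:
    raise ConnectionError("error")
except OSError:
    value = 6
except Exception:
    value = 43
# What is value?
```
6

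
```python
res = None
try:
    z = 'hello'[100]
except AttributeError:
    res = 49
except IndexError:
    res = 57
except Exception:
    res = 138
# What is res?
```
57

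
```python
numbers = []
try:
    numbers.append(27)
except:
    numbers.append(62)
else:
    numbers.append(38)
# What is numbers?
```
[27, 38]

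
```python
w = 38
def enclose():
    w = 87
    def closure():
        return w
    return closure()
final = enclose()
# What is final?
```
87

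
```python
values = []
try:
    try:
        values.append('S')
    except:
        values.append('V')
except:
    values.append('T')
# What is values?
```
['S']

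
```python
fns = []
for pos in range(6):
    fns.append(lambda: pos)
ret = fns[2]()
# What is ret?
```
5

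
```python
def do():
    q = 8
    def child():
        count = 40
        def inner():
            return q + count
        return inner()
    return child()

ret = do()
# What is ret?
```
48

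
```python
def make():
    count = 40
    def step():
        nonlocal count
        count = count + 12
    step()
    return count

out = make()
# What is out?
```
52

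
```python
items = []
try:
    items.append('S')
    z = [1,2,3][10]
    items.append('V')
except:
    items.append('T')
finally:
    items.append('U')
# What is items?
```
['S', 'T', 'U']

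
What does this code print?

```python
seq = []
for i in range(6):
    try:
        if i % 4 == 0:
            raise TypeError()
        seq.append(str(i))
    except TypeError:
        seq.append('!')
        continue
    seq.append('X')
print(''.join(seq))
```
!1X2X3X!5X

continue in except skips rest of loop body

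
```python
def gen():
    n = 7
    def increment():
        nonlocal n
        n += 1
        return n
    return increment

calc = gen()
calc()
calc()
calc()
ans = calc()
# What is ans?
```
11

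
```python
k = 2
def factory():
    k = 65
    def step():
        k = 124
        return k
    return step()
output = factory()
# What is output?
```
124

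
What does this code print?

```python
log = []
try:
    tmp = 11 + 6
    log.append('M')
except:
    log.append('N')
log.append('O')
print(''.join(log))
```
MO

No exception, try block completes normally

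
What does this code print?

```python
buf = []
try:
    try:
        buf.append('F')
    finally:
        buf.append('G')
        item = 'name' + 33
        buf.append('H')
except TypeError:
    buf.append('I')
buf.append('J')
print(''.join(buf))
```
FGIJ

Exception in inner finally caught by outer except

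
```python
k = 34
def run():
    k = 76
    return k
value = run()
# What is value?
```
76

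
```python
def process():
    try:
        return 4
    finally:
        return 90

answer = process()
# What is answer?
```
90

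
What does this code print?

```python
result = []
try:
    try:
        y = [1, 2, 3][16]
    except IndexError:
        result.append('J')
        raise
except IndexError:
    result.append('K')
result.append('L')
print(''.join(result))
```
JKL

raise without argument re-raises current exception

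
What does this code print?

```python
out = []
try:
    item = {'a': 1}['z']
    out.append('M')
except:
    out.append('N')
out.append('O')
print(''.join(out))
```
NO

Exception raised in try, caught by bare except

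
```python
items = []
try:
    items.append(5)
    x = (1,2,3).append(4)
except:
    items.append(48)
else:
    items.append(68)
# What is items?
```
[5, 48]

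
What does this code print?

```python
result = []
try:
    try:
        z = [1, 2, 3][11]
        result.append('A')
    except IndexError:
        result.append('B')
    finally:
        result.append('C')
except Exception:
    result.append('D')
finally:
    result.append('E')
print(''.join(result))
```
BCE

Both finally blocks run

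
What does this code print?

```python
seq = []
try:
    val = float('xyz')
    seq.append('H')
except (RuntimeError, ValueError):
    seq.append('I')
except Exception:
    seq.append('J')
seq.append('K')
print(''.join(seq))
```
IK

ValueError matches tuple containing it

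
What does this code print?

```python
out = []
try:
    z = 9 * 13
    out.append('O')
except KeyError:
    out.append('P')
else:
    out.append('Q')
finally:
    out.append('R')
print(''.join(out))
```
OQR

else runs before finally when no exception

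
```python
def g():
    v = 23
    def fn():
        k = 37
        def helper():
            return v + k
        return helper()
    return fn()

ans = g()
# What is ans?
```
60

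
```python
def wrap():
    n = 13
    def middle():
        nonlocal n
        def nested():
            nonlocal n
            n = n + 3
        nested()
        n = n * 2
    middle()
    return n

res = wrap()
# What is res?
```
32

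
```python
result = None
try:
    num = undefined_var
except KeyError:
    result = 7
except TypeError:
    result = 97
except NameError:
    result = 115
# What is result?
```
115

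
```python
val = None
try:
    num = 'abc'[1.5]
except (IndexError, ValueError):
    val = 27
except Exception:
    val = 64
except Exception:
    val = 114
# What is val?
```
64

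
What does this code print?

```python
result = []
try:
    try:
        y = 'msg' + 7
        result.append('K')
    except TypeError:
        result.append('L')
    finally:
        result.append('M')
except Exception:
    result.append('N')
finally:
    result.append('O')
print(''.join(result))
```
LMO

Both finally blocks run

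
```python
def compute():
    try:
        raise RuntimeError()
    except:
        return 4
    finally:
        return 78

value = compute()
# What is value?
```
78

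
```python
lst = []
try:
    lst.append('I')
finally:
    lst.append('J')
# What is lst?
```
['I', 'J']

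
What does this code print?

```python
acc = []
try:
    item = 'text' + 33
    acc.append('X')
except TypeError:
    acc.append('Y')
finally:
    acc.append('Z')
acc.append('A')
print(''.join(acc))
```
YZA

finally always runs, even after exception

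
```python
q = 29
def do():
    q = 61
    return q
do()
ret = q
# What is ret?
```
29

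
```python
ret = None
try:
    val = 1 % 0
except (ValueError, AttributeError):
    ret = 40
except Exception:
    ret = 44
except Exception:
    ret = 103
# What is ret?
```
44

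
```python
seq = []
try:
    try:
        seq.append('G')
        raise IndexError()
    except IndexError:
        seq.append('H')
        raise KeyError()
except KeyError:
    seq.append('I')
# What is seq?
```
['G', 'H', 'I']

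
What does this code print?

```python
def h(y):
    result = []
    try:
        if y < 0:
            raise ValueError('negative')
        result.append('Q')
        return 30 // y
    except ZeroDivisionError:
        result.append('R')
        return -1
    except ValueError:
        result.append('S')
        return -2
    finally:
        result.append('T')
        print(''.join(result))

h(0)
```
QRT

y=0 causes ZeroDivisionError, caught, finally prints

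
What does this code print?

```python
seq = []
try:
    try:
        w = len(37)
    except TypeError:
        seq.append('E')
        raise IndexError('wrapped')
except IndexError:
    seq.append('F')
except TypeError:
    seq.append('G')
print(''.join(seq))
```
EF

New IndexError raised, caught by outer IndexError handler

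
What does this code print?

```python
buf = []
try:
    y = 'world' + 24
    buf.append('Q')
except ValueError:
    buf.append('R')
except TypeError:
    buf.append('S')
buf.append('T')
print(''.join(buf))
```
ST

TypeError is caught by its specific handler, not ValueError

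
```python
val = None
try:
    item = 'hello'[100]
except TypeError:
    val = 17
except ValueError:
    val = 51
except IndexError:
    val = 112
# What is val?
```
112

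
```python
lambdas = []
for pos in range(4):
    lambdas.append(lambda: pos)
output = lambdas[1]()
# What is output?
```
3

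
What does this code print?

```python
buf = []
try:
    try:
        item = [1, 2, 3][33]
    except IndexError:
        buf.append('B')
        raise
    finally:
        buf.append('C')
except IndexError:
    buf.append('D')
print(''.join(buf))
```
BCD

finally runs before re-raised exception propagates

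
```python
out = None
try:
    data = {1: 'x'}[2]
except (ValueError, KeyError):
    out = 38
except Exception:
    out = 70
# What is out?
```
38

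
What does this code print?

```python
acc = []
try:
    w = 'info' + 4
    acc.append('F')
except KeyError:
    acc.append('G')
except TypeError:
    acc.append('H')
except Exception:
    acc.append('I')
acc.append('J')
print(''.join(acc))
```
HJ

TypeError matches before generic Exception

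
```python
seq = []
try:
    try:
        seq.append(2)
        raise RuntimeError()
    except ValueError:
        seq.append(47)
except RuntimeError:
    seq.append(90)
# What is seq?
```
[2, 90]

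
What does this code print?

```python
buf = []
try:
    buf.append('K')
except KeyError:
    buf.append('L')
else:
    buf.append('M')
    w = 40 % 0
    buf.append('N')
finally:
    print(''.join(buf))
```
KM

Try succeeds, else appends 'M', ZeroDivisionError in else is uncaught, finally prints before exception propagates ('N' never appended)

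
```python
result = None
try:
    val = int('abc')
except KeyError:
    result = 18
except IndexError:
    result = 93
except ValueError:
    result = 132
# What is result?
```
132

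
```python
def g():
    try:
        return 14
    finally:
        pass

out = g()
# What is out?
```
14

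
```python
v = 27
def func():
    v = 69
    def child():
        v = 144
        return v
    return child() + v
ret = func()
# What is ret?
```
213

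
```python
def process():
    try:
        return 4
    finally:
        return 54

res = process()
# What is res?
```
54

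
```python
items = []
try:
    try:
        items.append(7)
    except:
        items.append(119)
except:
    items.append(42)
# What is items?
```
[7]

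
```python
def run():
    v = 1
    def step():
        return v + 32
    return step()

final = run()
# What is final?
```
33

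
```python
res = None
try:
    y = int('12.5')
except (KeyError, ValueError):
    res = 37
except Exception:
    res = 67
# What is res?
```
37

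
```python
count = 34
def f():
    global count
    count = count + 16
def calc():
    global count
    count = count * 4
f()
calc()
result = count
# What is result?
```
200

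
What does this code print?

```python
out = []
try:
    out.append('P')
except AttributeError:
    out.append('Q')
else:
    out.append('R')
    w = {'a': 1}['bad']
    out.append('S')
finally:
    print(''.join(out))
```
PR

Try succeeds, else appends 'R', KeyError in else is uncaught, finally prints before exception propagates ('S' never appended)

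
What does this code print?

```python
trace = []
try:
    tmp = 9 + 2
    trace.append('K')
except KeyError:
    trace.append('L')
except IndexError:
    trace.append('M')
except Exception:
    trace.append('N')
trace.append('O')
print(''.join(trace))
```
KO

No exception, try block completes normally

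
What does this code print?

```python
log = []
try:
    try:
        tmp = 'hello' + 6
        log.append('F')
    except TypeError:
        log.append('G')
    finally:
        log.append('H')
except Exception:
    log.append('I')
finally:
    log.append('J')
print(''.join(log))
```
GHJ

Both finally blocks run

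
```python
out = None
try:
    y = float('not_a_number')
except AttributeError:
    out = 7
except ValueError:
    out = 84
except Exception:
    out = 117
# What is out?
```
84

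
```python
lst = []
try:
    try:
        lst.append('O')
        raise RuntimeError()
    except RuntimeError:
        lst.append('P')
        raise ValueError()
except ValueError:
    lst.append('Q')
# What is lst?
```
['O', 'P', 'Q']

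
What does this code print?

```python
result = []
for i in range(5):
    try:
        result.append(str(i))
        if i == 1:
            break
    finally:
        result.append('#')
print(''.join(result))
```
0#1#

finally runs even when breaking out of loop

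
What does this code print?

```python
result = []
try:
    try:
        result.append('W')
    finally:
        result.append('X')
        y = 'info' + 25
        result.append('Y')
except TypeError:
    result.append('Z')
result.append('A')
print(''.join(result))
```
WXZA

Exception in inner finally caught by outer except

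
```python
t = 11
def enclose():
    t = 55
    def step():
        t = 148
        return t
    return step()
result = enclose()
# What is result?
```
148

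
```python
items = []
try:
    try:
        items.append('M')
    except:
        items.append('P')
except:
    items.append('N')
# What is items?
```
['M']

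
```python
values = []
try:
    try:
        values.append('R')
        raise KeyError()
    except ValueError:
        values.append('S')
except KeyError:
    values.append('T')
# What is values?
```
['R', 'T']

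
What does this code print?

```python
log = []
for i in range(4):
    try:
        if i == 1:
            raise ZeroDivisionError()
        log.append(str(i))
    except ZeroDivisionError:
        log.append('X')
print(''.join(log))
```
0X23

Exception on i=1 caught, loop continues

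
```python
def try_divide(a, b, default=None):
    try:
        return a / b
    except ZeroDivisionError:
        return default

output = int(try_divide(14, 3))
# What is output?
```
4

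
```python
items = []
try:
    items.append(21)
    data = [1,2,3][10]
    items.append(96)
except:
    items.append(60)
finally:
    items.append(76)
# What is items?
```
[21, 60, 76]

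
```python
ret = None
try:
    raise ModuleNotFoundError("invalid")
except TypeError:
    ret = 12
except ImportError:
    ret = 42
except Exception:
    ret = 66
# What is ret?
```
42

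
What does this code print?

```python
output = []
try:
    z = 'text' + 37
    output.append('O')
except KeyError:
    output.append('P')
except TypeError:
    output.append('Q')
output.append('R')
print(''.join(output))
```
QR

TypeError is caught by its specific handler, not KeyError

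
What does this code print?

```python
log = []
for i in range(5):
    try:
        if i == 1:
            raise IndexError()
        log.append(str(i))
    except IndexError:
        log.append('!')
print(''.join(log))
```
0!234

Exception on i=1 caught, loop continues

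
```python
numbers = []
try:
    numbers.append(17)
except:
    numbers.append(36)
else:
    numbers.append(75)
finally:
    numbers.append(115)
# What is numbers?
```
[17, 75, 115]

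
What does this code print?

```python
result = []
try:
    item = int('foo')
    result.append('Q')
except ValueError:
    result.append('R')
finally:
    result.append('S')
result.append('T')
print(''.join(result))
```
RST

finally always runs, even after exception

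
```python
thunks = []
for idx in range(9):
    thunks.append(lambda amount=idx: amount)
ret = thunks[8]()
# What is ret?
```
8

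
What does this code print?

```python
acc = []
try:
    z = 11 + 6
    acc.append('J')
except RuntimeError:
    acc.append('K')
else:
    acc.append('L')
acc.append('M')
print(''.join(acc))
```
JLM

else block runs when no exception occurs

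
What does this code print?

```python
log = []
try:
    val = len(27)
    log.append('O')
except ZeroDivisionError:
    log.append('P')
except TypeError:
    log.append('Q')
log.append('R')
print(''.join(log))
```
QR

TypeError is caught by its specific handler, not ZeroDivisionError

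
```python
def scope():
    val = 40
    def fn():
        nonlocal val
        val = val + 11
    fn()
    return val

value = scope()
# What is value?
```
51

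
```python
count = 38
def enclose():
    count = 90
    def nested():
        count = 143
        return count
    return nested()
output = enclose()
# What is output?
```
143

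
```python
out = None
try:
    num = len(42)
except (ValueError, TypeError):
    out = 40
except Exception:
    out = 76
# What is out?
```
40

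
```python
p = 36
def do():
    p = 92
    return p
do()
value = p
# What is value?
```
36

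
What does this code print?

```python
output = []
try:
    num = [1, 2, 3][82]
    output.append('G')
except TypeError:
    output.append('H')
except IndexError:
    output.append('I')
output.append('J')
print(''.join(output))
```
IJ

IndexError is caught by its specific handler, not TypeError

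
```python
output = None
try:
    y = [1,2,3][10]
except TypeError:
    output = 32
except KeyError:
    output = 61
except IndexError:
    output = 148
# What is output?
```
148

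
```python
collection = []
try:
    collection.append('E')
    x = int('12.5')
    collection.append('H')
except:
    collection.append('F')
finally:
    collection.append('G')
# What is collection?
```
['E', 'F', 'G']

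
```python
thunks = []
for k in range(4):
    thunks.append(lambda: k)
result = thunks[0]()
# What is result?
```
3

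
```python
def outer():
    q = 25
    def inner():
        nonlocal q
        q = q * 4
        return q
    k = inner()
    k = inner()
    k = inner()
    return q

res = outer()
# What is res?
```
1600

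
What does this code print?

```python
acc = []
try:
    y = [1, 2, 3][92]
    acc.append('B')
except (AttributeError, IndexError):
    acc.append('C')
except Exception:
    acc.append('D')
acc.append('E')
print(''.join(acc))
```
CE

IndexError matches tuple containing it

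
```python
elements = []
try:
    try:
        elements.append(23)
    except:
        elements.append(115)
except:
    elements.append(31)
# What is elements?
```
[23]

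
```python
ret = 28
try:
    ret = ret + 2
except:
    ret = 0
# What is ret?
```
30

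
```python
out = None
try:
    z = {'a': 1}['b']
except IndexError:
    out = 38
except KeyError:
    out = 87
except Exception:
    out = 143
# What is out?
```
87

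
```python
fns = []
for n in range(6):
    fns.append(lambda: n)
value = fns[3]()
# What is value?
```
5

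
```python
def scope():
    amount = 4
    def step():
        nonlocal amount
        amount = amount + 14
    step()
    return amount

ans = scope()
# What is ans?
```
18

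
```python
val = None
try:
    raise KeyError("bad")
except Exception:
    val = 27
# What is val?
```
27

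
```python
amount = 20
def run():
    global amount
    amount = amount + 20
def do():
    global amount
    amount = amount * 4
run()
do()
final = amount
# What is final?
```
160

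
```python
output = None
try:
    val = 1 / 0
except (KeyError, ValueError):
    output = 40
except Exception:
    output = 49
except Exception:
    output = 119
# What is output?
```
49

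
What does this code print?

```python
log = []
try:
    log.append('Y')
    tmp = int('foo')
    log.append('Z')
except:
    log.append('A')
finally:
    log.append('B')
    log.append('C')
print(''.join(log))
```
YABC

Code before exception runs, then except, then all of finally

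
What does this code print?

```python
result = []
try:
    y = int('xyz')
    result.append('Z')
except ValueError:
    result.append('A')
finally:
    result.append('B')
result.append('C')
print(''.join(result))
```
ABC

finally always runs, even after exception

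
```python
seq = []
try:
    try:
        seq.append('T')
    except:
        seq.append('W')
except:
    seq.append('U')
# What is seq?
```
['T']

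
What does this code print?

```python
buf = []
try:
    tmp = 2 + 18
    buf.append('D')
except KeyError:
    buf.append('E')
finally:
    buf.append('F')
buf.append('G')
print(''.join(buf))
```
DFG

finally runs after normal execution too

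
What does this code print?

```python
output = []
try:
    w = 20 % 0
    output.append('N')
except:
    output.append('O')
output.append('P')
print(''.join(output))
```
OP

Exception raised in try, caught by bare except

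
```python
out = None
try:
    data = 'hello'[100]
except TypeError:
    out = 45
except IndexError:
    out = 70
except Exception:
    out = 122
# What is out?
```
70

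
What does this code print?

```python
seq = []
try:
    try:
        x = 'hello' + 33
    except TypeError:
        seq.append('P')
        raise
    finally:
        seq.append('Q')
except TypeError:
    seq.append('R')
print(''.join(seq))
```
PQR

finally runs before re-raised exception propagates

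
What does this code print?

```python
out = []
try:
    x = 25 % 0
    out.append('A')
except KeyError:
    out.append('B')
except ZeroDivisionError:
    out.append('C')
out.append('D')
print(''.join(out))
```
CD

ZeroDivisionError is caught by its specific handler, not KeyError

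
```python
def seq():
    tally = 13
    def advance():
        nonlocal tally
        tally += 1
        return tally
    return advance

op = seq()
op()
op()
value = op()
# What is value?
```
16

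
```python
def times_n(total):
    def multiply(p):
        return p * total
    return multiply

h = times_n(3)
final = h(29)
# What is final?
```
87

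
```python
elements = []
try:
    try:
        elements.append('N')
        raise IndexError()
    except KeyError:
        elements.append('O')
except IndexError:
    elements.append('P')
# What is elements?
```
['N', 'P']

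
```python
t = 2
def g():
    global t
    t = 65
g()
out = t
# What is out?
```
65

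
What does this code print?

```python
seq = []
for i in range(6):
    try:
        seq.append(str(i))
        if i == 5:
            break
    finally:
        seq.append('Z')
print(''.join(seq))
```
0Z1Z2Z3Z4Z5Z

finally runs even when breaking out of loop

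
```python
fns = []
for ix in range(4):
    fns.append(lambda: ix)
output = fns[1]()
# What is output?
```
3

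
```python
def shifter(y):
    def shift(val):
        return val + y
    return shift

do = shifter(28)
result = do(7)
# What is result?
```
35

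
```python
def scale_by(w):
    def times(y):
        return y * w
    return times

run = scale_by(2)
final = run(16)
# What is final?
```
32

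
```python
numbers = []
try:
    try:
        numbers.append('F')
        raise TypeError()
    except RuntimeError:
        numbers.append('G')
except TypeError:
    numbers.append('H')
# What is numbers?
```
['F', 'H']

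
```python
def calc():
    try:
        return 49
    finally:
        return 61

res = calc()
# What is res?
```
61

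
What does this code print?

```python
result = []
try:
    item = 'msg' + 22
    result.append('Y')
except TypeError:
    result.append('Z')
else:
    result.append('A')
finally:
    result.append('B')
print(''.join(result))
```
ZB

Exception: except runs, else skipped, finally runs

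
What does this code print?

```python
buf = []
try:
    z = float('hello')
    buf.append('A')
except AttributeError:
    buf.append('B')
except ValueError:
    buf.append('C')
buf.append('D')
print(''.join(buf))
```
CD

ValueError is caught by its specific handler, not AttributeError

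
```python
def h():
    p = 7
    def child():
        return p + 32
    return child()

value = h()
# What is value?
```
39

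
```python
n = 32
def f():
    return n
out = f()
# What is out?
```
32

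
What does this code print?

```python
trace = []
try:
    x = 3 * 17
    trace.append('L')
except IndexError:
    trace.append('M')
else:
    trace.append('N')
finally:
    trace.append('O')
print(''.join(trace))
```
LNO

else runs before finally when no exception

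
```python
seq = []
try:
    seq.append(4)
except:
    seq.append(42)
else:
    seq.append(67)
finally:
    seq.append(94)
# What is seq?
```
[4, 67, 94]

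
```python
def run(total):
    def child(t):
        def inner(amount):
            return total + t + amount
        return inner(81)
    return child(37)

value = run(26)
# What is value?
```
144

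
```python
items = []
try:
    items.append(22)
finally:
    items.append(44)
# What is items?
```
[22, 44]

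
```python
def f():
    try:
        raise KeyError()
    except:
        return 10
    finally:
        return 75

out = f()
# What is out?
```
75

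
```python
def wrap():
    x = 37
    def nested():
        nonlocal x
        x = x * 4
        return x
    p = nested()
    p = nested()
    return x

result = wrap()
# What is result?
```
592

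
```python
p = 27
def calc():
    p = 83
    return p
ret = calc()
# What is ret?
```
83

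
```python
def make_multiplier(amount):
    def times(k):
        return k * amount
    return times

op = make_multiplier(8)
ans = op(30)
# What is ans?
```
240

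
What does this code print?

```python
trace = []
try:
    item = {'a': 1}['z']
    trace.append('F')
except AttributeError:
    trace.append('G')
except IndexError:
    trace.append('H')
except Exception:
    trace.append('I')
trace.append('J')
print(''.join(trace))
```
IJ

KeyError not specifically caught, falls to Exception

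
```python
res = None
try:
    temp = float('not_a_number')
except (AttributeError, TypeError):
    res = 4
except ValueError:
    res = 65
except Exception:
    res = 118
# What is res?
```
65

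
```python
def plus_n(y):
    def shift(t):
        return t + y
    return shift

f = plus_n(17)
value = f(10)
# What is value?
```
27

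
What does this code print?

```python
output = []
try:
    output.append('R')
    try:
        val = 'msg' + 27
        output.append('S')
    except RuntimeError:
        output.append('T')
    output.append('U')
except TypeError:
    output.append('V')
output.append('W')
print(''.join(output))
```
RVW

Inner handler doesn't match, propagates to outer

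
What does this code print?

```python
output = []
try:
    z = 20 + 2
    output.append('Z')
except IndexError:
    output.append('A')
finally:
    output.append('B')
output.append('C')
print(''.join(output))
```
ZBC

finally runs after normal execution too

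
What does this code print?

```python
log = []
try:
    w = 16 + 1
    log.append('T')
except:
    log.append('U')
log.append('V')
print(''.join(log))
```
TV

No exception, try block completes normally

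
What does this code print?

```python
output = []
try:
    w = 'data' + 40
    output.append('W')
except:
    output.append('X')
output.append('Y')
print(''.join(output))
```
XY

Exception raised in try, caught by bare except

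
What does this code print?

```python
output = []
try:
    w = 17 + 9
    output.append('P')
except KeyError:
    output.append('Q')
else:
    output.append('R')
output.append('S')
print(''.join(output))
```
PRS

else block runs when no exception occurs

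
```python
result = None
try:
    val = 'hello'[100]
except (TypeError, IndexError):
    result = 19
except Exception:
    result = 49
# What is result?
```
19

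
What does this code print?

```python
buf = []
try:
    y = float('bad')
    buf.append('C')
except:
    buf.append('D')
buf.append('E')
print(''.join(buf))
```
DE

Exception raised in try, caught by bare except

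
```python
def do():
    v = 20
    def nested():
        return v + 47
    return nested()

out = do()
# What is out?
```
67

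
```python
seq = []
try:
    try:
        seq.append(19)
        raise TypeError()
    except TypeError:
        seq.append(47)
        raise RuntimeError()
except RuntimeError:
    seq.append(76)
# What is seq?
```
[19, 47, 76]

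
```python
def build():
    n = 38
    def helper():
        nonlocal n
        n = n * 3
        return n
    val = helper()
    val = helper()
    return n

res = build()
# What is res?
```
342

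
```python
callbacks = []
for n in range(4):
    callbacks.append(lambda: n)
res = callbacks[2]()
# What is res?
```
3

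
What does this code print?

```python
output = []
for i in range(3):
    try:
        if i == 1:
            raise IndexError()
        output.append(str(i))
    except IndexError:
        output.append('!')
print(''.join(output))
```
0!2

Exception on i=1 caught, loop continues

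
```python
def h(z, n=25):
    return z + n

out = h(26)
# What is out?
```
51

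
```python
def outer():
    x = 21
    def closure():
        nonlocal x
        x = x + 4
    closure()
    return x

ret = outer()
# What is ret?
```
25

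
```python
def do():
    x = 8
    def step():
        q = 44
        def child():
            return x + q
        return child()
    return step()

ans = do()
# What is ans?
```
52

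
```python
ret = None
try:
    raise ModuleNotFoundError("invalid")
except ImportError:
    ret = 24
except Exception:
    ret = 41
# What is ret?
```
24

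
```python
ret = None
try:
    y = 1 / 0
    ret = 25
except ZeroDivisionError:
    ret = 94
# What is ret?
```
94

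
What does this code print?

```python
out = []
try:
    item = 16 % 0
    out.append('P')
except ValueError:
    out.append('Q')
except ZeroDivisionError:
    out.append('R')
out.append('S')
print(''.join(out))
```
RS

ZeroDivisionError is caught by its specific handler, not ValueError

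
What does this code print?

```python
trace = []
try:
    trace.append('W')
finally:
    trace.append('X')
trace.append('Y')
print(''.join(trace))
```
WXY

try/finally without except, no exception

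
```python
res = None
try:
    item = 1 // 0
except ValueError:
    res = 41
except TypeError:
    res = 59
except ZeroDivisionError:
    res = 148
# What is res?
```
148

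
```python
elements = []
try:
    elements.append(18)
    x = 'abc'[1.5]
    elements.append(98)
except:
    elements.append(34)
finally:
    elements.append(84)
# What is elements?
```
[18, 34, 84]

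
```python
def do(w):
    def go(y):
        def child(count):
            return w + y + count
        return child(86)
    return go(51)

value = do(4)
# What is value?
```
141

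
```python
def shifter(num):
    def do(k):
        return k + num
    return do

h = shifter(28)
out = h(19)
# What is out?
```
47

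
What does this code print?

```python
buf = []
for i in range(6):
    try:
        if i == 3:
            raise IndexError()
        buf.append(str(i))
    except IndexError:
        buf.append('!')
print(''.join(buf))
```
012!45

Exception on i=3 caught, loop continues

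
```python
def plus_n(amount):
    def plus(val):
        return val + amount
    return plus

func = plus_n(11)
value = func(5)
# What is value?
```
16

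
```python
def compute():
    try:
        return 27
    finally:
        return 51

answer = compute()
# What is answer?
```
51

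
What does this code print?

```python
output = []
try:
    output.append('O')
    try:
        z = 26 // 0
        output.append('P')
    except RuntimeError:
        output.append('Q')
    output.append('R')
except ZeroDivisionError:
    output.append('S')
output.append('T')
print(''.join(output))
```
OST

Inner handler doesn't match, propagates to outer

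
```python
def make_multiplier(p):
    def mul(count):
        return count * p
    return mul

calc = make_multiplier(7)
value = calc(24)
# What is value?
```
168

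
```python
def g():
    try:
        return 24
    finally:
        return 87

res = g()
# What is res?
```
87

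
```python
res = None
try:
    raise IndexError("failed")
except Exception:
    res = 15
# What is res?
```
15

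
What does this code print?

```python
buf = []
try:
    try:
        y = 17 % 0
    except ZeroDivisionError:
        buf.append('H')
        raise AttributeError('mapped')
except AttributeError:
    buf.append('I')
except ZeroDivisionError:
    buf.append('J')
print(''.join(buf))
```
HI

New AttributeError raised, caught by outer AttributeError handler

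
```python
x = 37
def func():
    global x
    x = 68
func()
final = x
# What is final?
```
68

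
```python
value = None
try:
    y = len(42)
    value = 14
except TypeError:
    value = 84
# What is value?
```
84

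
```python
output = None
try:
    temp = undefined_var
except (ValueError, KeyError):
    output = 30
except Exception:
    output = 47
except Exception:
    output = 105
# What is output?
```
47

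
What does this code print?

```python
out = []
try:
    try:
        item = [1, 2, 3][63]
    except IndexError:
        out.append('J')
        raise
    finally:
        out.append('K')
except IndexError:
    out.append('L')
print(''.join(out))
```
JKL

finally runs before re-raised exception propagates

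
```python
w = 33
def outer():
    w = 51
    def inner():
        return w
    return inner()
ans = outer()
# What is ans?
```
51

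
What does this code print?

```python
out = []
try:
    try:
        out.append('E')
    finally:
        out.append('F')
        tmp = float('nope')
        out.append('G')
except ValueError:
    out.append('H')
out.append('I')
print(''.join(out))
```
EFHI

Exception in inner finally caught by outer except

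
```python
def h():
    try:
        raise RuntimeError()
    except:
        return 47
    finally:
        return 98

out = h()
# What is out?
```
98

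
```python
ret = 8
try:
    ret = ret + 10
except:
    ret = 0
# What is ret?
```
18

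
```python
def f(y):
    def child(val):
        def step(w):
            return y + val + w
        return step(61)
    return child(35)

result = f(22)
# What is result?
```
118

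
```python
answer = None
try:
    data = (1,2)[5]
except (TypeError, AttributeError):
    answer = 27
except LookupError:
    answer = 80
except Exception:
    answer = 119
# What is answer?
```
80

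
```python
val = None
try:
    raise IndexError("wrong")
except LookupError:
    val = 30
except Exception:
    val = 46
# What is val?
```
30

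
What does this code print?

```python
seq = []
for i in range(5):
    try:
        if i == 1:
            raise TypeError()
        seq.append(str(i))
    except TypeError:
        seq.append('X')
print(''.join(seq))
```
0X234

Exception on i=1 caught, loop continues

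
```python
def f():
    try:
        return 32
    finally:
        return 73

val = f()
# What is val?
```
73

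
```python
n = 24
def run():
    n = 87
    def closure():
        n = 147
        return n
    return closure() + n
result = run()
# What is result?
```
234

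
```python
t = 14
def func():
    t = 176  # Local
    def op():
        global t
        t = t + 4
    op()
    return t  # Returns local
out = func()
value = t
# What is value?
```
18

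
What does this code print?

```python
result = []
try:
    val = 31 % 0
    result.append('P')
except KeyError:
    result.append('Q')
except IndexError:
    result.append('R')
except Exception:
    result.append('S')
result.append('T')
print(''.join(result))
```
ST

ZeroDivisionError not specifically caught, falls to Exception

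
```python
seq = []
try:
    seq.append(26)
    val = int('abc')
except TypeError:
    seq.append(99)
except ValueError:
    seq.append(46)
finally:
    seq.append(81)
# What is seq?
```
[26, 46, 81]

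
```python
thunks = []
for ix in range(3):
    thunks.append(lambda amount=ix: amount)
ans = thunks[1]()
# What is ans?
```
1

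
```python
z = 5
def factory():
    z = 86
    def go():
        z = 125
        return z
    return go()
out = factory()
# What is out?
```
125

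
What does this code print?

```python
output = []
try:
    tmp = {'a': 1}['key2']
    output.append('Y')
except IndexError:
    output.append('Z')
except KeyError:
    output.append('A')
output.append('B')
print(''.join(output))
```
AB

KeyError is caught by its specific handler, not IndexError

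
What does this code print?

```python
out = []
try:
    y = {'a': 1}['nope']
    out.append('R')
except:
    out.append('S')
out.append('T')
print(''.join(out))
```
ST

Exception raised in try, caught by bare except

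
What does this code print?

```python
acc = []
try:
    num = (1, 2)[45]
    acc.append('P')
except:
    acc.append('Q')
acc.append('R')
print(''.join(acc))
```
QR

Exception raised in try, caught by bare except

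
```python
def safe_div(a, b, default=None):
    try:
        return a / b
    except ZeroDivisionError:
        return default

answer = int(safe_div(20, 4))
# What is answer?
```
5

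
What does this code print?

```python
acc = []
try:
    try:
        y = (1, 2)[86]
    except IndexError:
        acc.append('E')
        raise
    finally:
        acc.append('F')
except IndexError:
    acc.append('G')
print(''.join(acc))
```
EFG

finally runs before re-raised exception propagates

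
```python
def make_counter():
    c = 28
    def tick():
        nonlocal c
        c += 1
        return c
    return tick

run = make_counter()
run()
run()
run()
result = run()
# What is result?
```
32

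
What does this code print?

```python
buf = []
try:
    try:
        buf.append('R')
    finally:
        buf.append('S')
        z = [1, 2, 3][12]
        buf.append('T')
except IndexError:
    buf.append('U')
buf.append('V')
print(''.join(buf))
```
RSUV

Exception in inner finally caught by outer except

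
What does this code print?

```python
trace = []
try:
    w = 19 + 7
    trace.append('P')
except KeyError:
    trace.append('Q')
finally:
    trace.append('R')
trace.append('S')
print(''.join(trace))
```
PRS

finally runs after normal execution too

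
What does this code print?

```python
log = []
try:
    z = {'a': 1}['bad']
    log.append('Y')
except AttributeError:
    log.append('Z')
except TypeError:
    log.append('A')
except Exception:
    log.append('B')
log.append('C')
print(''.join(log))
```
BC

KeyError not specifically caught, falls to Exception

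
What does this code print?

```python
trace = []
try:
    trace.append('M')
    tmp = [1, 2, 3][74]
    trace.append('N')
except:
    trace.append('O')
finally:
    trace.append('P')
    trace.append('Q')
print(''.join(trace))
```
MOPQ

Code before exception runs, then except, then all of finally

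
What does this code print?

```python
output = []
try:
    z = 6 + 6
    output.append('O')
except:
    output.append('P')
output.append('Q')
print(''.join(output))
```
OQ

No exception, try block completes normally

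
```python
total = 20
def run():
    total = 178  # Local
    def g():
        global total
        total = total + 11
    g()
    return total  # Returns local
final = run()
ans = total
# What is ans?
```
31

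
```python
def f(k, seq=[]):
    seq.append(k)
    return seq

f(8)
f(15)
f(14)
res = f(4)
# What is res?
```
[8, 15, 14, 4]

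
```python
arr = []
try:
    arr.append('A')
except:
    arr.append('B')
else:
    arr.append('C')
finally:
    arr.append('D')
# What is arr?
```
['A', 'C', 'D']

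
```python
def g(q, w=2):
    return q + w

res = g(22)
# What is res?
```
24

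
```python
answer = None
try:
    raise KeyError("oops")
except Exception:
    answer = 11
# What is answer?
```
11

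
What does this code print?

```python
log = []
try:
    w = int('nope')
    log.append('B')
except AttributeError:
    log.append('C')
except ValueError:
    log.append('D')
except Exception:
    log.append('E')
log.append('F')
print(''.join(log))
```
DF

ValueError matches before generic Exception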